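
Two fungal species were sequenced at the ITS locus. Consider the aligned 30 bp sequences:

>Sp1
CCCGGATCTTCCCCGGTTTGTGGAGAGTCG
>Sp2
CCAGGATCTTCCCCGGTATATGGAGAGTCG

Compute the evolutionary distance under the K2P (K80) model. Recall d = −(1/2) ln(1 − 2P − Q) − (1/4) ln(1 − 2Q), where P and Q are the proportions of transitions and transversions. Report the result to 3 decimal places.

Of 30 sites, 1 differences are transitions and 2 are transversions, so P = 1/30 ≈ 0.033333 and Q = 2/30 ≈ 0.066667.
Under the Kimura two-parameter model, d = −½ ln(1 − 2P − Q) − ¼ ln(1 − 2Q).
1 − 2P − Q = 0.866667, giving −½ ln(0.866667) = 0.071550.
1 − 2Q = 0.866666, giving −¼ ln(0.866666) = 0.035775.
d = 0.071550 + 0.035775 = 0.107325.

0.107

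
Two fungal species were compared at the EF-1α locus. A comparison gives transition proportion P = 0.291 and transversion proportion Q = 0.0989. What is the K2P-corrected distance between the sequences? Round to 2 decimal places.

Under the Kimura two-parameter model, d = −½ ln(1 − 2P − Q) − ¼ ln(1 − 2Q).
1 − 2P − Q = 0.3191, giving −½ ln(0.3191) = 0.571125.
1 − 2Q = 0.8022, giving −¼ ln(0.8022) = 0.055099.
d = 0.571125 + 0.055099 = 0.626224.

0.63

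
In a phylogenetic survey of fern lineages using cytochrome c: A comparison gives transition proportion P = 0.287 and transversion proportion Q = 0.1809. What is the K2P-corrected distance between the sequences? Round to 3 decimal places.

0.815

Under the Kimura two-parameter model, d = −½ ln(1 − 2P − Q) − ¼ ln(1 − 2Q).
1 − 2P − Q = 0.2451, giving −½ ln(0.2451) = 0.703044.
1 − 2Q = 0.6382, giving −¼ ln(0.6382) = 0.112276.
d = 0.703044 + 0.112276 = 0.815320.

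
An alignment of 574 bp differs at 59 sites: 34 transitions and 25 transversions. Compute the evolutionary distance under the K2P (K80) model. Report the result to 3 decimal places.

0.111

P = 34/574 ≈ 0.059233 and Q = 25/574 ≈ 0.043554.
Under the Kimura two-parameter model, d = −½ ln(1 − 2P − Q) − ¼ ln(1 − 2Q).
1 − 2P − Q = 0.83798, giving −½ ln(0.83798) = 0.088381.
1 − 2Q = 0.912892, giving −¼ ln(0.912892) = 0.022784.
d = 0.088381 + 0.022784 = 0.111165.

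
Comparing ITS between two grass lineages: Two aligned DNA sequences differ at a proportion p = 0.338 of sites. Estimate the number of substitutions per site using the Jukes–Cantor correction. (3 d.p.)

0.449

d = −(3/4) ln(1 − 4p/3) = −0.75 ln(1 − 0.450667) = −0.75 ln(0.549333)
  = −0.75 × (-0.599050) = 0.449288 substitutions/site.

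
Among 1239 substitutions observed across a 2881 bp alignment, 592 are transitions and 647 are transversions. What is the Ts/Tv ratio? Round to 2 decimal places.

R = 592/647 = 0.914992… ≈ 0.91 (to 2 d.p.).

0.91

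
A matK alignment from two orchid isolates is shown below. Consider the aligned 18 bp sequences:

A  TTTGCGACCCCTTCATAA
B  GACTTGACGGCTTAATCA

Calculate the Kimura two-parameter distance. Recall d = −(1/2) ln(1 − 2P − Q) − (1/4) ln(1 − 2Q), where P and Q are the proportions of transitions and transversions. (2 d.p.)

Of 18 sites, 2 differences are transitions and 7 are transversions, so P = 2/18 ≈ 0.111111 and Q = 7/18 ≈ 0.388889.
Under the Kimura two-parameter model, d = −½ ln(1 − 2P − Q) − ¼ ln(1 − 2Q).
1 − 2P − Q = 0.388889, giving −½ ln(0.388889) = 0.472231.
1 − 2Q = 0.222222, giving −¼ ln(0.222222) = 0.376020.
d = 0.472231 + 0.376020 = 0.848251.

0.85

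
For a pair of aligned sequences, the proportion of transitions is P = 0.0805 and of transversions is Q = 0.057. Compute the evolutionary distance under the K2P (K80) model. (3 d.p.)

0.153

Under the Kimura two-parameter model, d = −½ ln(1 − 2P − Q) − ¼ ln(1 − 2Q).
1 − 2P − Q = 0.782, giving −½ ln(0.782) = 0.122950.
1 − 2Q = 0.886, giving −¼ ln(0.886) = 0.030260.
d = 0.122950 + 0.030260 = 0.153210.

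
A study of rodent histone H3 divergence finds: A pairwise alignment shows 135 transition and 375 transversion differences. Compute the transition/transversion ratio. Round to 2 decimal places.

0.36

R = 135/375 = 0.36.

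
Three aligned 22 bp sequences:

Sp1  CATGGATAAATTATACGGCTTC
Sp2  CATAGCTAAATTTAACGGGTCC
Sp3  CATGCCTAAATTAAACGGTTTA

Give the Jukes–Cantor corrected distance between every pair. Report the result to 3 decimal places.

Sp1–Sp2: 6/22 sites differ → p ≈ 0.272727, d = −0.75 ln(1 − 0.363636) = 0.338988 ≈ 0.339.
Sp1–Sp3: 5/22 sites differ → p ≈ 0.227273, d = −0.75 ln(1 − 0.303031) = 0.270761 ≈ 0.271.
Sp2–Sp3: 6/22 sites differ → p ≈ 0.272727, d = −0.75 ln(1 − 0.363636) = 0.338988 ≈ 0.339.

d(Sp1,Sp2) = 0.339, d(Sp1,Sp3) = 0.271, d(Sp2,Sp3) = 0.339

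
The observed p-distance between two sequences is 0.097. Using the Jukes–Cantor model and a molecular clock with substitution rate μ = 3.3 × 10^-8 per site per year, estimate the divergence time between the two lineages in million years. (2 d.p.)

d = −(3/4) ln(1 − 4p/3) = −0.75 ln(1 − 0.129333) = −0.75 ln(0.870667)
  = −0.75 × (-0.138496) = 0.103872 substitutions/site.
Under a molecular clock d = 2μt, so t = d/(2μ) = 0.103872 / (2 × 3.3 × 10^-8) = 1.57 million years.

1.57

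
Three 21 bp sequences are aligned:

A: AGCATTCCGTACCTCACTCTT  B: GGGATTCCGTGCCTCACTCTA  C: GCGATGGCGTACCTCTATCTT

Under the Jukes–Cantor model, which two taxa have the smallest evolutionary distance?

A–B: 4/21 differ, p = 0.190, d = 0.220.
A–C: 7/21 differ, p = 0.333, d = 0.441.
B–C: 7/21 differ, p = 0.333, d = 0.441.
The smallest distance is between A and B.

A and B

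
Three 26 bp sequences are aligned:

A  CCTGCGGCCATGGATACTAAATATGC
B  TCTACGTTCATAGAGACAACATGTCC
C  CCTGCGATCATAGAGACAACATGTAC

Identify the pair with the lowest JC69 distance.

A–B: 10/26 differ, p = 0.385, d = 0.539.
A–C: 8/26 differ, p = 0.308, d = 0.396.
B–C: 4/26 differ, p = 0.154, d = 0.172.
The smallest distance is between B and C.

B and C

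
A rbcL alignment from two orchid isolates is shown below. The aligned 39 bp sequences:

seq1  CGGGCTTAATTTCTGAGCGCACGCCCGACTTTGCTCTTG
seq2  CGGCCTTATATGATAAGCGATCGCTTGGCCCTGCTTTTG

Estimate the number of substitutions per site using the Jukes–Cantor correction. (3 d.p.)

0.488

The sequences differ at 14 of 39 sites, so p = 14/39 ≈ 0.358974.
d = −(3/4) ln(1 − 4p/3) = −0.75 ln(1 − 0.478632) = −0.75 ln(0.521368)
  = −0.75 × (-0.651299) = 0.488474 substitutions/site.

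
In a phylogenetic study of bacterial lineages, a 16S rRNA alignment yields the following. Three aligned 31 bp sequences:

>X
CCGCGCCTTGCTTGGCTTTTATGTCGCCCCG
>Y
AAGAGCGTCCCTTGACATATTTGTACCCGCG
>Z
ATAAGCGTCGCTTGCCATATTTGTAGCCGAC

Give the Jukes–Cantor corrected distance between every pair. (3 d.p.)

X–Y: 13/31 sites differ → p ≈ 0.419355, d = −0.75 ln(1 − 0.55914) = 0.614271 ≈ 0.614.
X–Z: 14/31 sites differ → p ≈ 0.451613, d = −0.75 ln(1 − 0.602151) = 0.691262 ≈ 0.691.
Y–Z: 7/31 sites differ → p ≈ 0.225806, d = −0.75 ln(1 − 0.301075) = 0.268659 ≈ 0.269.

d(X,Y) = 0.614, d(X,Z) = 0.691, d(Y,Z) = 0.269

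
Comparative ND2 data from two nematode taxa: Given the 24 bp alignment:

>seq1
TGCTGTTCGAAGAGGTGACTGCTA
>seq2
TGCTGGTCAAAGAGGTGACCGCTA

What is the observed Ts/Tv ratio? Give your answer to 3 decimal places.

Transitions are A↔G and C↔T; transversions are all other mismatches.
Transitions: 2. Transversions: 1.
R = 2/1 = 2.000.

2.000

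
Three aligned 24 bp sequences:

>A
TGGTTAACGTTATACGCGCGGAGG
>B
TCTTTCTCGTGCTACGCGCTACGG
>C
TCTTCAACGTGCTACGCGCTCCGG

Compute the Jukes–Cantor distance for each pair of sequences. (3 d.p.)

d(A,B) = 0.520, d(A,C) = 0.441, d(B,C) = 0.188

A–B: 9/24 sites differ → p = 0.375, d = −0.75 ln(1 − 0.5) = 0.519860 ≈ 0.520.
A–C: 8/24 sites differ → p ≈ 0.333333, d = −0.75 ln(1 − 0.444444) = 0.440839 ≈ 0.441.
B–C: 4/24 sites differ → p ≈ 0.166667, d = −0.75 ln(1 − 0.222223) = 0.188487 ≈ 0.188.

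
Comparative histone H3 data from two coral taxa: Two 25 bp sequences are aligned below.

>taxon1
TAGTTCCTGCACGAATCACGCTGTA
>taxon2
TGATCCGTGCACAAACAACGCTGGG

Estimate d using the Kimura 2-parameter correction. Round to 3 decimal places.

0.527

Of 25 sites, 6 differences are transitions and 3 are transversions, so P = 6/25 = 0.24 and Q = 3/25 = 0.12.
Under the Kimura two-parameter model, d = −½ ln(1 − 2P − Q) − ¼ ln(1 − 2Q).
1 − 2P − Q = 0.4, giving −½ ln(0.4) = 0.458145.
1 − 2Q = 0.76, giving −¼ ln(0.76) = 0.068609.
d = 0.458145 + 0.068609 = 0.526754.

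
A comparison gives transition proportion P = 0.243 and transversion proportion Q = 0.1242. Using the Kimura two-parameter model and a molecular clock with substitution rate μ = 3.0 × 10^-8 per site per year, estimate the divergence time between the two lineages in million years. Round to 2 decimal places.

9.04

Under the Kimura two-parameter model, d = −½ ln(1 − 2P − Q) − ¼ ln(1 − 2Q).
1 − 2P − Q = 0.3898, giving −½ ln(0.3898) = 0.471061.
1 − 2Q = 0.7516, giving −¼ ln(0.7516) = 0.071388.
d = 0.471061 + 0.071388 = 0.542449.
Under a molecular clock d = 2μt, so t = d/(2μ) = 0.542449 / (2 × 3.0 × 10^-8) = 9.04 million years.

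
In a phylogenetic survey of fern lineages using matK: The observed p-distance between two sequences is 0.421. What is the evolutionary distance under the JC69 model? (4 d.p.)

d = −(3/4) ln(1 − 4p/3) = −0.75 ln(1 − 0.561333) = −0.75 ln(0.438667)
  = −0.75 × (-0.824015) = 0.618011 substitutions/site.

0.6180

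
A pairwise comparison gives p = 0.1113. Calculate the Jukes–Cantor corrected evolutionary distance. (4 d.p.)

0.1205

d = −(3/4) ln(1 − 4p/3) = −0.75 ln(1 − 0.1484) = −0.75 ln(0.8516)
  = −0.75 × (-0.160638) = 0.120479 substitutions/site.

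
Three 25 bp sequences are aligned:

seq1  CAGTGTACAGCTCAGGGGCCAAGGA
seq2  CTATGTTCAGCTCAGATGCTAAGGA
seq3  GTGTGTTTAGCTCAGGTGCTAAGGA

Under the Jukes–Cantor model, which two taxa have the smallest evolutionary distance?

seq1–seq2: 6/25 differ, p = 0.240, d = 0.289.
seq1–seq3: 6/25 differ, p = 0.240, d = 0.289.
seq2–seq3: 4/25 differ, p = 0.160, d = 0.180.
The smallest distance is between seq2 and seq3.

seq2 and seq3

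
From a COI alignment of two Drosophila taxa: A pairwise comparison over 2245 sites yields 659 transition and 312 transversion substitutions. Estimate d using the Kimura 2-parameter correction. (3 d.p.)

P = 659/2245 ≈ 0.293541 and Q = 312/2245 ≈ 0.138976.
Under the Kimura two-parameter model, d = −½ ln(1 − 2P − Q) − ¼ ln(1 − 2Q).
1 − 2P − Q = 0.273942, giving −½ ln(0.273942) = 0.647419.
1 − 2Q = 0.722048, giving −¼ ln(0.722048) = 0.081416.
d = 0.647419 + 0.081416 = 0.728835.

0.729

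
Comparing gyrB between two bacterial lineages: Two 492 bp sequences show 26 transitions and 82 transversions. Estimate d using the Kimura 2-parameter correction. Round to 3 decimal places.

0.260

P = 26/492 ≈ 0.052846 and Q = 82/492 ≈ 0.166667.
Under the Kimura two-parameter model, d = −½ ln(1 − 2P − Q) − ¼ ln(1 − 2Q).
1 − 2P − Q = 0.727641, giving −½ ln(0.727641) = 0.158974.
1 − 2Q = 0.666666, giving −¼ ln(0.666666) = 0.101367.
d = 0.158974 + 0.101367 = 0.260341.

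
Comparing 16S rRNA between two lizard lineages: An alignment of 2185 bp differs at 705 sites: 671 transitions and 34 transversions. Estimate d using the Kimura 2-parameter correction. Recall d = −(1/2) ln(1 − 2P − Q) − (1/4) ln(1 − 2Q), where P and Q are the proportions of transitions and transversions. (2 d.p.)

0.50

P = 671/2185 ≈ 0.307094 and Q = 34/2185 ≈ 0.015561.
Under the Kimura two-parameter model, d = −½ ln(1 − 2P − Q) − ¼ ln(1 − 2Q).
1 − 2P − Q = 0.370251, giving −½ ln(0.370251) = 0.496787.
1 − 2Q = 0.968878, giving −¼ ln(0.968878) = 0.007904.
d = 0.496787 + 0.007904 = 0.504691.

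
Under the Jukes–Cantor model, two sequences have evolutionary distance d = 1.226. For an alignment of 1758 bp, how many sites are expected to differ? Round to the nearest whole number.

Invert JC69: p = (3/4)(1 − e^(−4d/3)) = 0.75 × (1 − e^(-1.634667)) = 0.75 × (1 − 0.195017) = 0.603737.
Expected differing sites = pL ≈ 0.603737 × 1758 = 1061.369646 ≈ 1061.

1061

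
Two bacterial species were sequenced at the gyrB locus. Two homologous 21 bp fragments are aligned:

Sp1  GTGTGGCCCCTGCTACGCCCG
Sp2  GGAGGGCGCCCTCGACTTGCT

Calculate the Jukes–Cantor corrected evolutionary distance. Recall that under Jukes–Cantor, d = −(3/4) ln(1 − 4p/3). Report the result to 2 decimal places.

0.90

The sequences differ at 11 of 21 sites, so p = 11/21 ≈ 0.52381.
d = −(3/4) ln(1 − 4p/3) = −0.75 ln(1 − 0.698413) = −0.75 ln(0.301587)
  = −0.75 × (-1.198697) = 0.899023 substitutions/site.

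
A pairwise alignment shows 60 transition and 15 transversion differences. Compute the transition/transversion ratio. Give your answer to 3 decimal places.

4.000

R = 60/15 = 4.000.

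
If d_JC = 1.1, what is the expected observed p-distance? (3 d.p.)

p = (3/4)(1 − e^(−4d/3)) = 0.75 × (1 − e^(-1.466667)) = 0.75 × (1 − 0.230693) = 0.576980.

0.577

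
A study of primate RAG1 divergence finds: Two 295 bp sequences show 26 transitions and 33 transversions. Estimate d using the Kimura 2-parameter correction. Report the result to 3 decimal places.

0.233

P = 26/295 ≈ 0.088136 and Q = 33/295 ≈ 0.111864.
Under the Kimura two-parameter model, d = −½ ln(1 − 2P − Q) − ¼ ln(1 − 2Q).
1 − 2P − Q = 0.711864, giving −½ ln(0.711864) = 0.169934.
1 − 2Q = 0.776272, giving −¼ ln(0.776272) = 0.063313.
d = 0.169934 + 0.063313 = 0.233247.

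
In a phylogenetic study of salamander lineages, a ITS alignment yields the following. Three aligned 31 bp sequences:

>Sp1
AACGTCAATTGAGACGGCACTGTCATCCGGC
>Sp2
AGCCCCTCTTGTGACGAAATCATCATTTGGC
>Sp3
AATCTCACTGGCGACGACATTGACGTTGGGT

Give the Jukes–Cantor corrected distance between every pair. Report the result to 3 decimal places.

Sp1–Sp2: 13/31 sites differ → p ≈ 0.419355, d = −0.75 ln(1 − 0.55914) = 0.614271 ≈ 0.614.
Sp1–Sp3: 12/31 sites differ → p ≈ 0.387097, d = −0.75 ln(1 − 0.516129) = 0.544453 ≈ 0.544.
Sp2–Sp3: 13/31 sites differ → p ≈ 0.419355, d = −0.75 ln(1 − 0.55914) = 0.614271 ≈ 0.614.

d(Sp1,Sp2) = 0.614, d(Sp1,Sp3) = 0.544, d(Sp2,Sp3) = 0.614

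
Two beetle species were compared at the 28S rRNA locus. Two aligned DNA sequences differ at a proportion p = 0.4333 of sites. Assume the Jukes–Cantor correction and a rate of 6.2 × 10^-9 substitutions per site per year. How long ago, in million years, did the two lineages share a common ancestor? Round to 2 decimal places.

52.14

d = −(3/4) ln(1 − 4p/3) = −0.75 ln(1 − 0.577733) = −0.75 ln(0.422267)
  = −0.75 × (-0.862117) = 0.646588 substitutions/site.
Under a molecular clock d = 2μt, so t = d/(2μ) = 0.646588 / (2 × 6.2 × 10^-9) = 52.14 million years.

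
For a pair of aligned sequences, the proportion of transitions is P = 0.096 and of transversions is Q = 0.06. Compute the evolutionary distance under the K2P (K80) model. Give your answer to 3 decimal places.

0.177

Under the Kimura two-parameter model, d = −½ ln(1 − 2P − Q) − ¼ ln(1 − 2Q).
1 − 2P − Q = 0.748, giving −½ ln(0.748) = 0.145176.
1 − 2Q = 0.88, giving −¼ ln(0.88) = 0.031958.
d = 0.145176 + 0.031958 = 0.177134.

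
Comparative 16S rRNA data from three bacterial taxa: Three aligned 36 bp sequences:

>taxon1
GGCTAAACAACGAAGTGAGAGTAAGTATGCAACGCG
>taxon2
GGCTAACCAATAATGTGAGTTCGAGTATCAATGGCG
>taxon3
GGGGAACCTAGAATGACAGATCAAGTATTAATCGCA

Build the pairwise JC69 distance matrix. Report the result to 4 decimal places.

d(taxon1,taxon2) = 0.4408, d(taxon1,taxon3) = 0.6082, d(taxon2,taxon3) = 0.3924

taxon1–taxon2: 12/36 sites differ → p ≈ 0.333333, d = −0.75 ln(1 − 0.444444) = 0.440839 ≈ 0.4408.
taxon1–taxon3: 15/36 sites differ → p ≈ 0.416667, d = −0.75 ln(1 − 0.555556) = 0.608198 ≈ 0.6082.
taxon2–taxon3: 11/36 sites differ → p ≈ 0.305556, d = −0.75 ln(1 − 0.407408) = 0.392437 ≈ 0.3924.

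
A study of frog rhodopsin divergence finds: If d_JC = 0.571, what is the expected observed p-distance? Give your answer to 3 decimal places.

0.400

p = (3/4)(1 − e^(−4d/3)) = 0.75 × (1 − e^(-0.761333)) = 0.75 × (1 − 0.467043) = 0.399718.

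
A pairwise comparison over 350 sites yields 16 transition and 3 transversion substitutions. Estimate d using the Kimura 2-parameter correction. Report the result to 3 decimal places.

0.057

P = 16/350 ≈ 0.045714 and Q = 3/350 ≈ 0.008571.
Under the Kimura two-parameter model, d = −½ ln(1 − 2P − Q) − ¼ ln(1 − 2Q).
1 − 2P − Q = 0.900001, giving −½ ln(0.900001) = 0.052680.
1 − 2Q = 0.982858, giving −¼ ln(0.982858) = 0.004323.
d = 0.052680 + 0.004323 = 0.057003.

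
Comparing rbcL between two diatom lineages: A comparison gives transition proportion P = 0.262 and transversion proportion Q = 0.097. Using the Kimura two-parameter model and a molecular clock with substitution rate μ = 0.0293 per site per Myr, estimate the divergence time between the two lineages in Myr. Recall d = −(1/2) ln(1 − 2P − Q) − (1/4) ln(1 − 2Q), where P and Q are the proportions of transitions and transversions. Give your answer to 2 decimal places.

9.20

Under the Kimura two-parameter model, d = −½ ln(1 − 2P − Q) − ¼ ln(1 − 2Q).
1 − 2P − Q = 0.379, giving −½ ln(0.379) = 0.485110.
1 − 2Q = 0.806, giving −¼ ln(0.806) = 0.053918.
d = 0.485110 + 0.053918 = 0.539028.
Under a molecular clock d = 2μt, so t = d/(2μ) = 0.539028 / (2 × 0.0293) = 9.20 Myr.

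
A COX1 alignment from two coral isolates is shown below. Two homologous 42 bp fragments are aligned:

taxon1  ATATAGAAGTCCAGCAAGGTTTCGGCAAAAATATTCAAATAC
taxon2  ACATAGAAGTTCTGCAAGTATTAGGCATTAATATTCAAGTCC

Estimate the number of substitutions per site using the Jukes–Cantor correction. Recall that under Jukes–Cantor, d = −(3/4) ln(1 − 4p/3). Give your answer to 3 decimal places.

The sequences differ at 10 of 42 sites (2, 11, 13, 19, 20, 23, 28, 29, 39, 41), so p = 10/42 ≈ 0.238095.
d = −(3/4) ln(1 − 4p/3) = −0.75 ln(1 − 0.31746) = −0.75 ln(0.68254)
  = −0.75 × (-0.381934) = 0.286451 substitutions/site.

0.286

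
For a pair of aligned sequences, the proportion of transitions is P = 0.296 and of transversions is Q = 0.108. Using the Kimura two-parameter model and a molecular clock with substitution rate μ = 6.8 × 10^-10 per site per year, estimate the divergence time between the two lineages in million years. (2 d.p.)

487.37

Under the Kimura two-parameter model, d = −½ ln(1 − 2P − Q) − ¼ ln(1 − 2Q).
1 − 2P − Q = 0.3, giving −½ ln(0.3) = 0.601986.
1 − 2Q = 0.784, giving −¼ ln(0.784) = 0.060837.
d = 0.601986 + 0.060837 = 0.662823.
Under a molecular clock d = 2μt, so t = d/(2μ) = 0.662823 / (2 × 6.8 × 10^-10) = 487.37 million years.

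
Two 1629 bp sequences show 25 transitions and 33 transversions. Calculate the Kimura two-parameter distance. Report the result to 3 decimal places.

0.036

P = 25/1629 ≈ 0.015347 and Q = 33/1629 ≈ 0.020258.
Under the Kimura two-parameter model, d = −½ ln(1 − 2P − Q) − ¼ ln(1 − 2Q).
1 − 2P − Q = 0.949048, giving −½ ln(0.949048) = 0.026148.
1 − 2Q = 0.959484, giving −¼ ln(0.959484) = 0.010340.
d = 0.026148 + 0.010340 = 0.036488.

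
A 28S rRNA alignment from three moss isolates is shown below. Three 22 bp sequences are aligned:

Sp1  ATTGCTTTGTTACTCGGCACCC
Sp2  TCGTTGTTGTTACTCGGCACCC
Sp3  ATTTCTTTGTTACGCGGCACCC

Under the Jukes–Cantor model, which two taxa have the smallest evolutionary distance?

Sp1 and Sp3

Sp1–Sp2: 6/22 differ, p = 0.273, d = 0.339.
Sp1–Sp3: 2/22 differ, p = 0.091, d = 0.097.
Sp2–Sp3: 6/22 differ, p = 0.273, d = 0.339.
The smallest distance is between Sp1 and Sp3.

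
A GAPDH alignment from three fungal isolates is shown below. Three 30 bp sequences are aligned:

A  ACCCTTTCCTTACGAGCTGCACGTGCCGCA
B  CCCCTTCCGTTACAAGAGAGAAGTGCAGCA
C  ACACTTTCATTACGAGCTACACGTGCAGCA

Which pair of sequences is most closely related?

A and C

A–B: 10/30 differ, p = 0.333, d = 0.441.
A–C: 4/30 differ, p = 0.133, d = 0.147.
B–C: 9/30 differ, p = 0.300, d = 0.383.
The smallest distance is between A and C.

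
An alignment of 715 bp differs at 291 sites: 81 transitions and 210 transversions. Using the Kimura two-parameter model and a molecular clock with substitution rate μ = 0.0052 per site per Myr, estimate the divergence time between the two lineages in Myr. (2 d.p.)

56.60

P = 81/715 ≈ 0.113287 and Q = 210/715 ≈ 0.293706.
Under the Kimura two-parameter model, d = −½ ln(1 − 2P − Q) − ¼ ln(1 − 2Q).
1 − 2P − Q = 0.47972, giving −½ ln(0.47972) = 0.367276.
1 − 2Q = 0.412588, giving −¼ ln(0.412588) = 0.221326.
d = 0.367276 + 0.221326 = 0.588602.
Under a molecular clock d = 2μt, so t = d/(2μ) = 0.588602 / (2 × 0.0052) = 56.60 Myr.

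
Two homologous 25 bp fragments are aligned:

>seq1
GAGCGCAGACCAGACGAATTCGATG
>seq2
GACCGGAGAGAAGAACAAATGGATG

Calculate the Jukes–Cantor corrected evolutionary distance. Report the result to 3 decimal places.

The sequences differ at 8 of 25 sites (3, 6, 10, 11, 15, 16, 19, 21), so p = 8/25 = 0.32.
d = −(3/4) ln(1 − 4p/3) = −0.75 ln(1 − 0.426667) = −0.75 ln(0.573333)
  = −0.75 × (-0.556289) = 0.417217 substitutions/site.

0.417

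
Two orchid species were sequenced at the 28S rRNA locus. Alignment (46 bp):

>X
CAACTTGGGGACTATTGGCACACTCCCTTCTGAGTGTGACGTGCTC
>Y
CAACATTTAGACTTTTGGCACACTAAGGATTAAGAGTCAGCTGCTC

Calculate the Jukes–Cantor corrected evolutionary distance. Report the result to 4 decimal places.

The sequences differ at 16 of 46 sites, so p = 16/46 ≈ 0.347826.
d = −(3/4) ln(1 − 4p/3) = −0.75 ln(1 − 0.463768) = −0.75 ln(0.536232)
  = −0.75 × (-0.623188) = 0.467391 substitutions/site.

0.4674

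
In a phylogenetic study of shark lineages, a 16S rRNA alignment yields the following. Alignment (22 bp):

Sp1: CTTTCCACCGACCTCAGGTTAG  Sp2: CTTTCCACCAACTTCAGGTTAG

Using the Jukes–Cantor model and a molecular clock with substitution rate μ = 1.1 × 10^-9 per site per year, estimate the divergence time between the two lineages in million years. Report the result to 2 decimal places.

The sequences differ at 2 of 22 sites (10, 13), so p = 2/22 ≈ 0.090909.
d = −(3/4) ln(1 − 4p/3) = −0.75 ln(1 − 0.121212) = −0.75 ln(0.878788)
  = −0.75 × (-0.129212) = 0.096909 substitutions/site.
Under a molecular clock d = 2μt, so t = d/(2μ) = 0.096909 / (2 × 1.1 × 10^-9) = 44.05 million years.

44.05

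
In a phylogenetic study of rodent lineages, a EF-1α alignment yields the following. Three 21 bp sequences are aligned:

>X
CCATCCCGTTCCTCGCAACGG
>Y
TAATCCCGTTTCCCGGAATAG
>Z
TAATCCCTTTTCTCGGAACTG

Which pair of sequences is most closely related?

X–Y: 7/21 differ, p = 0.333, d = 0.441.
X–Z: 6/21 differ, p = 0.286, d = 0.360.
Y–Z: 4/21 differ, p = 0.190, d = 0.220.
The smallest distance is between Y and Z.

Y and Z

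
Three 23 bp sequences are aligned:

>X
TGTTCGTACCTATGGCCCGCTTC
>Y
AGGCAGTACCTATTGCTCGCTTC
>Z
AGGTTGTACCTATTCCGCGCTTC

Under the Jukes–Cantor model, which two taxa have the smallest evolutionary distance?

Y and Z

X–Y: 6/23 differ, p = 0.261, d = 0.321.
X–Z: 6/23 differ, p = 0.261, d = 0.321.
Y–Z: 4/23 differ, p = 0.174, d = 0.198.
The smallest distance is between Y and Z.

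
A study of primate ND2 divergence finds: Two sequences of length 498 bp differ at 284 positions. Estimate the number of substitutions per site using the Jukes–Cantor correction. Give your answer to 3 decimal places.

p = 284/498 ≈ 0.570281.
d = −(3/4) ln(1 − 4p/3) = −0.75 ln(1 − 0.760375) = −0.75 ln(0.239625)
  = −0.75 × (-1.428680) = 1.071510 substitutions/site.

1.072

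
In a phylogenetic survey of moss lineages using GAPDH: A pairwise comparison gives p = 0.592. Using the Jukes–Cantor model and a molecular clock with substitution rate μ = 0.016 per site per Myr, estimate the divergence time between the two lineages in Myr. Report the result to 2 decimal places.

d = −(3/4) ln(1 − 4p/3) = −0.75 ln(1 − 0.789333) = −0.75 ln(0.210667)
  = −0.75 × (-1.557477) = 1.168108 substitutions/site.
Under a molecular clock d = 2μt, so t = d/(2μ) = 1.168108 / (2 × 0.016) = 36.50 Myr.

36.50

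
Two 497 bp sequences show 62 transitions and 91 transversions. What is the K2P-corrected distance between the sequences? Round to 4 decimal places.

P = 62/497 ≈ 0.124748 and Q = 91/497 ≈ 0.183099.
Under the Kimura two-parameter model, d = −½ ln(1 − 2P − Q) − ¼ ln(1 − 2Q).
1 − 2P − Q = 0.567405, giving −½ ln(0.567405) = 0.283341.
1 − 2Q = 0.633802, giving −¼ ln(0.633802) = 0.114005.
d = 0.283341 + 0.114005 = 0.397346.

0.3973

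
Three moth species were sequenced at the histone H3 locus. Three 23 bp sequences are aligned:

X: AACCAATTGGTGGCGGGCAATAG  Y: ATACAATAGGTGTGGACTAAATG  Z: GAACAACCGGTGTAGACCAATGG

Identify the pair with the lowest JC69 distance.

X–Y: 10/23 differ, p = 0.435, d = 0.650.
X–Z: 9/23 differ, p = 0.391, d = 0.553.
Y–Z: 8/23 differ, p = 0.348, d = 0.467.
The smallest distance is between Y and Z.

Y and Z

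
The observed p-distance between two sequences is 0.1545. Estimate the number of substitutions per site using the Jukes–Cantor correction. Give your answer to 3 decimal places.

0.173

d = −(3/4) ln(1 − 4p/3) = −0.75 ln(1 − 0.206) = −0.75 ln(0.794)
  = −0.75 × (-0.230672) = 0.173004 substitutions/site.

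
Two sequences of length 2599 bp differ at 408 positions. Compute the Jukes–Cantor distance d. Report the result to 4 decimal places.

0.1761

p = 408/2599 ≈ 0.156983.
d = −(3/4) ln(1 − 4p/3) = −0.75 ln(1 − 0.209311) = −0.75 ln(0.790689)
  = −0.75 × (-0.234851) = 0.176138 substitutions/site.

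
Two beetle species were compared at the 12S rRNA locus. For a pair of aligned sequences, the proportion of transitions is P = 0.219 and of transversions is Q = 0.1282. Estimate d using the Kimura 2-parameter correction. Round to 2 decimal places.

Under the Kimura two-parameter model, d = −½ ln(1 − 2P − Q) − ¼ ln(1 − 2Q).
1 − 2P − Q = 0.4338, giving −½ ln(0.4338) = 0.417586.
1 − 2Q = 0.7436, giving −¼ ln(0.7436) = 0.074063.
d = 0.417586 + 0.074063 = 0.491649.

0.49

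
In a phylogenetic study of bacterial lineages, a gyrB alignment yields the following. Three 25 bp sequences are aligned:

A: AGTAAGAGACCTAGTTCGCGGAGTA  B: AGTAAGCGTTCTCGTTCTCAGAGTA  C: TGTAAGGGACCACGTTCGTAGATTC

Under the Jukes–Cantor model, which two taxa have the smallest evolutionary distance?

A and B

A–B: 6/25 differ, p = 0.240, d = 0.289.
A–C: 8/25 differ, p = 0.320, d = 0.417.
B–C: 9/25 differ, p = 0.360, d = 0.490.
The smallest distance is between A and B.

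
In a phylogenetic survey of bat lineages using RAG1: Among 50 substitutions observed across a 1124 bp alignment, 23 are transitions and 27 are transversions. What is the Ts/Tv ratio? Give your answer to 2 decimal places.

0.85

R = 23/27 = 0.851851… ≈ 0.85 (to 2 d.p.).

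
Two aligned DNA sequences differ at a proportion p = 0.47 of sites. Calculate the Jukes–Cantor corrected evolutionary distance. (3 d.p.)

d = −(3/4) ln(1 − 4p/3) = −0.75 ln(1 − 0.626667) = −0.75 ln(0.373333)
  = −0.75 × (-0.985284) = 0.738963 substitutions/site.

0.739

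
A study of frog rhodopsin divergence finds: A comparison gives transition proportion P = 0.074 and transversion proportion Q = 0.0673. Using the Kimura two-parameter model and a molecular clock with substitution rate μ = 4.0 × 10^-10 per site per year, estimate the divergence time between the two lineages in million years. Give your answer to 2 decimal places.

Under the Kimura two-parameter model, d = −½ ln(1 − 2P − Q) − ¼ ln(1 − 2Q).
1 − 2P − Q = 0.7847, giving −½ ln(0.7847) = 0.121227.
1 − 2Q = 0.8654, giving −¼ ln(0.8654) = 0.036141.
d = 0.121227 + 0.036141 = 0.157368.
Under a molecular clock d = 2μt, so t = d/(2μ) = 0.157368 / (2 × 4.0 × 10^-10) = 196.71 million years.

196.71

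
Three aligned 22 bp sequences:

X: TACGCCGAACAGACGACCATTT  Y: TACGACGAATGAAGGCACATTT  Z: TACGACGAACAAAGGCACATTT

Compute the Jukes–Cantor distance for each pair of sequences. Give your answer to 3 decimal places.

X–Y: 7/22 sites differ → p ≈ 0.318182, d = −0.75 ln(1 − 0.424243) = 0.414052 ≈ 0.414.
X–Z: 5/22 sites differ → p ≈ 0.227273, d = −0.75 ln(1 − 0.303031) = 0.270761 ≈ 0.271.
Y–Z: 2/22 sites differ → p ≈ 0.090909, d = −0.75 ln(1 − 0.121212) = 0.096909 ≈ 0.097.

d(X,Y) = 0.414, d(X,Z) = 0.271, d(Y,Z) = 0.097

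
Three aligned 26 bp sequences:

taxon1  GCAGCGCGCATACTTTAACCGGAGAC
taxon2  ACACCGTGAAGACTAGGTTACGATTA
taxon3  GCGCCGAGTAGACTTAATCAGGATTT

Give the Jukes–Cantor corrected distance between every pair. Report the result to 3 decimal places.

d(taxon1,taxon2) = 1.100, d(taxon1,taxon3) = 0.623, d(taxon2,taxon3) = 0.539

taxon1–taxon2: 15/26 sites differ → p ≈ 0.576923, d = −0.75 ln(1 − 0.769231) = 1.099754 ≈ 1.100.
taxon1–taxon3: 11/26 sites differ → p ≈ 0.423077, d = −0.75 ln(1 − 0.564103) = 0.622762 ≈ 0.623.
taxon2–taxon3: 10/26 sites differ → p ≈ 0.384615, d = −0.75 ln(1 − 0.51282) = 0.539341 ≈ 0.539.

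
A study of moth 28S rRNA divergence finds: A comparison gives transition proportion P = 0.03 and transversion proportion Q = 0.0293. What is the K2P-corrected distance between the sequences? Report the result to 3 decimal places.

0.062

Under the Kimura two-parameter model, d = −½ ln(1 − 2P − Q) − ¼ ln(1 − 2Q).
1 − 2P − Q = 0.9107, giving −½ ln(0.9107) = 0.046771.
1 − 2Q = 0.9414, giving −¼ ln(0.9414) = 0.015097.
d = 0.046771 + 0.015097 = 0.061868.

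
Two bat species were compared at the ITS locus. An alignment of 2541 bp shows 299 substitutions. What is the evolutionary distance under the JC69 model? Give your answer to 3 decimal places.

p = 299/2541 ≈ 0.11767.
d = −(3/4) ln(1 − 4p/3) = −0.75 ln(1 − 0.156893) = −0.75 ln(0.843107)
  = −0.75 × (-0.170661) = 0.127996 substitutions/site.

0.128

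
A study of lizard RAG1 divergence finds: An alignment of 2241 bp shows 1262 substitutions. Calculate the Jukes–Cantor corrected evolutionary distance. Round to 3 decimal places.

p = 1262/2241 ≈ 0.563141.
d = −(3/4) ln(1 − 4p/3) = −0.75 ln(1 − 0.750855) = −0.75 ln(0.249145)
  = −0.75 × (-1.389720) = 1.042290 substitutions/site.

1.042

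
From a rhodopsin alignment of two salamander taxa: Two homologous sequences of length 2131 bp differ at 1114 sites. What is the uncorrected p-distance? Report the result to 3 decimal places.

p = 1114/2131 = 0.522759… ≈ 0.523 (to 3 d.p.).

0.523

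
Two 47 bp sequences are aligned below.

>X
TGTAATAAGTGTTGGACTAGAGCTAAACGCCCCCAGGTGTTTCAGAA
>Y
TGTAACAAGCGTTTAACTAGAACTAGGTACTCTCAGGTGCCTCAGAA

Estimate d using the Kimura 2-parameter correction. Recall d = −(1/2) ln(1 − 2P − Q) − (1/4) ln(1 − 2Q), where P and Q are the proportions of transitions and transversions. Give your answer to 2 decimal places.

Of 47 sites, 12 differences are transitions and 1 are transversions, so P = 12/47 ≈ 0.255319 and Q = 1/47 ≈ 0.021277.
Under the Kimura two-parameter model, d = −½ ln(1 − 2P − Q) − ¼ ln(1 − 2Q).
1 − 2P − Q = 0.468085, giving −½ ln(0.468085) = 0.379553.
1 − 2Q = 0.957446, giving −¼ ln(0.957446) = 0.010871.
d = 0.379553 + 0.010871 = 0.390424.

0.39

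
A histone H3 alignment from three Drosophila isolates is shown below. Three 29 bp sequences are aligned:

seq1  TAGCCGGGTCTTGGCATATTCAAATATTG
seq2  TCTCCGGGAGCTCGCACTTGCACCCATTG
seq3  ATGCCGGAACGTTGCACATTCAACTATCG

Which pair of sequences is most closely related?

seq1–seq2: 12/29 differ, p = 0.414, d = 0.602.
seq1–seq3: 9/29 differ, p = 0.310, d = 0.401.
seq2–seq3: 12/29 differ, p = 0.414, d = 0.602.
The smallest distance is between seq1 and seq3.

seq1 and seq3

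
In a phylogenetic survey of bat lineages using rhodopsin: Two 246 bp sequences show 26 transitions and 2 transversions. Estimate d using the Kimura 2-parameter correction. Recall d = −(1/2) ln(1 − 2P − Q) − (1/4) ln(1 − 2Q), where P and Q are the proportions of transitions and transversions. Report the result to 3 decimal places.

0.128

P = 26/246 ≈ 0.105691 and Q = 2/246 ≈ 0.00813.
Under the Kimura two-parameter model, d = −½ ln(1 − 2P − Q) − ¼ ln(1 − 2Q).
1 − 2P − Q = 0.780488, giving −½ ln(0.780488) = 0.123918.
1 − 2Q = 0.98374, giving −¼ ln(0.98374) = 0.004098.
d = 0.123918 + 0.004098 = 0.128016.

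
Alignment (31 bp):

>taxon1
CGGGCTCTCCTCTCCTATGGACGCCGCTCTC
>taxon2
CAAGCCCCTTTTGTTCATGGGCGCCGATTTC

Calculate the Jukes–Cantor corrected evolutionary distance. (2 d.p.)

0.69

The sequences differ at 14 of 31 sites, so p = 14/31 ≈ 0.451613.
d = −(3/4) ln(1 − 4p/3) = −0.75 ln(1 − 0.602151) = −0.75 ln(0.397849)
  = −0.75 × (-0.921683) = 0.691262 substitutions/site.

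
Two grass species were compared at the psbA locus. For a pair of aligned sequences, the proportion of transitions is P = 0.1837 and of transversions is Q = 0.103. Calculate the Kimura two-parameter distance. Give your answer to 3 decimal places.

0.375

Under the Kimura two-parameter model, d = −½ ln(1 − 2P − Q) − ¼ ln(1 − 2Q).
1 − 2P − Q = 0.5296, giving −½ ln(0.5296) = 0.317817.
1 − 2Q = 0.794, giving −¼ ln(0.794) = 0.057668.
d = 0.317817 + 0.057668 = 0.375485.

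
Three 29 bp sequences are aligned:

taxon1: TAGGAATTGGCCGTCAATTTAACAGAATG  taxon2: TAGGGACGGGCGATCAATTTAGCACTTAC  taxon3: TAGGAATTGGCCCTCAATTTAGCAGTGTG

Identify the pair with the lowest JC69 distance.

taxon1 and taxon3

taxon1–taxon2: 11/29 differ, p = 0.379, d = 0.529.
taxon1–taxon3: 4/29 differ, p = 0.138, d = 0.152.
taxon2–taxon3: 9/29 differ, p = 0.310, d = 0.401.
The smallest distance is between taxon1 and taxon3.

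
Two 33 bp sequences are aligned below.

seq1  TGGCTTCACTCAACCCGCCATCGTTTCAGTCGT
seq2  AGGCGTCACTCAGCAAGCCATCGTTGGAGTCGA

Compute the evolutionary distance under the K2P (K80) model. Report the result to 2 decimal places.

Of 33 sites, 1 differences are transitions and 7 are transversions, so P = 1/33 ≈ 0.030303 and Q = 7/33 ≈ 0.212121.
Under the Kimura two-parameter model, d = −½ ln(1 − 2P − Q) − ¼ ln(1 − 2Q).
1 − 2P − Q = 0.727273, giving −½ ln(0.727273) = 0.159227.
1 − 2Q = 0.575758, giving −¼ ln(0.575758) = 0.138017.
d = 0.159227 + 0.138017 = 0.297244.

0.30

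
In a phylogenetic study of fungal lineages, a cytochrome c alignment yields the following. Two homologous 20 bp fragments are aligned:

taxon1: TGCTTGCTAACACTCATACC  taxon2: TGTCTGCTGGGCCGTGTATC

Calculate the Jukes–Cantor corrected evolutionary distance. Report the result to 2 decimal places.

0.82

The sequences differ at 10 of 20 sites (3, 4, 9, 10, 11, 12, 14, 15, 16, 19), so p = 10/20 = 0.5.
d = −(3/4) ln(1 − 4p/3) = −0.75 ln(1 − 0.666667) = −0.75 ln(0.333333)
  = −0.75 × (-1.098613) = 0.823960 substitutions/site.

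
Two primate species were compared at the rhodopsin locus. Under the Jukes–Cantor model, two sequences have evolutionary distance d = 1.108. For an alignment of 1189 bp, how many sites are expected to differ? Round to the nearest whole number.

Invert JC69: p = (3/4)(1 − e^(−4d/3)) = 0.75 × (1 − e^(-1.477333)) = 0.75 × (1 − 0.228246) = 0.578816.
Expected differing sites = pL ≈ 0.578816 × 1189 = 688.212224 ≈ 688.

688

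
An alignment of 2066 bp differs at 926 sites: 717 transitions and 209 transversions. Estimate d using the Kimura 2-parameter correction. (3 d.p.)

P = 717/2066 ≈ 0.347047 and Q = 209/2066 ≈ 0.101162.
Under the Kimura two-parameter model, d = −½ ln(1 − 2P − Q) − ¼ ln(1 − 2Q).
1 − 2P − Q = 0.204744, giving −½ ln(0.204744) = 0.792997.
1 − 2Q = 0.797676, giving −¼ ln(0.797676) = 0.056513.
d = 0.792997 + 0.056513 = 0.849510.

0.850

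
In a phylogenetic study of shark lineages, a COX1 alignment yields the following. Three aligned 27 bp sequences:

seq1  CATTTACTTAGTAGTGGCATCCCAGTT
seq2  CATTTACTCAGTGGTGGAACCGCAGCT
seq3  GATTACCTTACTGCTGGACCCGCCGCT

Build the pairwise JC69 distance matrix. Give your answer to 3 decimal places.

d(seq1,seq2) = 0.264, d(seq1,seq3) = 0.673, d(seq2,seq3) = 0.377

seq1–seq2: 6/27 sites differ → p ≈ 0.222222, d = −0.75 ln(1 − 0.296296) = 0.263548 ≈ 0.264.
seq1–seq3: 12/27 sites differ → p ≈ 0.444444, d = −0.75 ln(1 − 0.592592) = 0.673455 ≈ 0.673.
seq2–seq3: 8/27 sites differ → p ≈ 0.296296, d = −0.75 ln(1 − 0.395061) = 0.376971 ≈ 0.377.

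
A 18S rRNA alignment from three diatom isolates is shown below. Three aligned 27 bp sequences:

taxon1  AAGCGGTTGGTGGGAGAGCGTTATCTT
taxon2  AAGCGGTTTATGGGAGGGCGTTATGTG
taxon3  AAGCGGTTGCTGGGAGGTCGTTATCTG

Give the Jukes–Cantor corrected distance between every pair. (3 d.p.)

taxon1–taxon2: 5/27 sites differ → p ≈ 0.185185, d = −0.75 ln(1 − 0.246913) = 0.212681 ≈ 0.213.
taxon1–taxon3: 4/27 sites differ → p ≈ 0.148148, d = −0.75 ln(1 − 0.197531) = 0.165047 ≈ 0.165.
taxon2–taxon3: 4/27 sites differ → p ≈ 0.148148, d = −0.75 ln(1 − 0.197531) = 0.165047 ≈ 0.165.

d(taxon1,taxon2) = 0.213, d(taxon1,taxon3) = 0.165, d(taxon2,taxon3) = 0.165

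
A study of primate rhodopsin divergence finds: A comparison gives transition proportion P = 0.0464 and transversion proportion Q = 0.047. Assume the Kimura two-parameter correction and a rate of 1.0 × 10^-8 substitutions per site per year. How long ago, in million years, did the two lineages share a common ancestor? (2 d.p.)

Under the Kimura two-parameter model, d = −½ ln(1 − 2P − Q) − ¼ ln(1 − 2Q).
1 − 2P − Q = 0.8602, giving −½ ln(0.8602) = 0.075295.
1 − 2Q = 0.906, giving −¼ ln(0.906) = 0.024679.
d = 0.075295 + 0.024679 = 0.099974.
Under a molecular clock d = 2μt, so t = d/(2μ) = 0.099974 / (2 × 1.0 × 10^-8) = 5.00 million years.

5.00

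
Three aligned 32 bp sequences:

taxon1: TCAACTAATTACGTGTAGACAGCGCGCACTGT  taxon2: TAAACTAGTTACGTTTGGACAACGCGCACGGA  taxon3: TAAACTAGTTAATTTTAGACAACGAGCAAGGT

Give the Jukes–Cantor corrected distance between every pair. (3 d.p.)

taxon1–taxon2: 7/32 sites differ → p = 0.21875, d = −0.75 ln(1 − 0.291667) = 0.258631 ≈ 0.259.
taxon1–taxon3: 9/32 sites differ → p = 0.28125, d = −0.75 ln(1 − 0.375) = 0.352503 ≈ 0.353.
taxon2–taxon3: 6/32 sites differ → p = 0.1875, d = −0.75 ln(1 − 0.25) = 0.215762 ≈ 0.216.

d(taxon1,taxon2) = 0.259, d(taxon1,taxon3) = 0.353, d(taxon2,taxon3) = 0.216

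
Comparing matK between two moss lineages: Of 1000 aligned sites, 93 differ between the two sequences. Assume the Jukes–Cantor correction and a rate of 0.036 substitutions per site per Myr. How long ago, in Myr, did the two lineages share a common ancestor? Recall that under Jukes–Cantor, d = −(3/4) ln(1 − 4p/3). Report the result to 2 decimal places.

1.38

p = 93/1000 = 0.093.
d = −(3/4) ln(1 − 4p/3) = −0.75 ln(1 − 0.124) = −0.75 ln(0.876)
  = −0.75 × (-0.132389) = 0.099292 substitutions/site.
Under a molecular clock d = 2μt, so t = d/(2μ) = 0.099292 / (2 × 0.036) = 1.38 Myr.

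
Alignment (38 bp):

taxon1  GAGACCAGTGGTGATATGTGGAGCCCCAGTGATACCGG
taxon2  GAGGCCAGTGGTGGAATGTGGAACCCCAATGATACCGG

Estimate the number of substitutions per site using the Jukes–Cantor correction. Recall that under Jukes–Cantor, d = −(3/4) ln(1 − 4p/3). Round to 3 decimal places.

The sequences differ at 5 of 38 sites (4, 14, 15, 23, 29), so p = 5/38 ≈ 0.131579.
d = −(3/4) ln(1 − 4p/3) = −0.75 ln(1 − 0.175439) = −0.75 ln(0.824561)
  = −0.75 × (-0.192904) = 0.144678 substitutions/site.

0.145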